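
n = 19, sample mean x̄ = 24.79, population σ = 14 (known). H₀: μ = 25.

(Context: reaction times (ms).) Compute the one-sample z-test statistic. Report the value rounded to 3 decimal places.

SE = σ/√n = 14/√19 = 3.2118
z = (x̄−μ₀)/SE = (24.79−25)/3.2118 = -0.0654

test statistic = -0.065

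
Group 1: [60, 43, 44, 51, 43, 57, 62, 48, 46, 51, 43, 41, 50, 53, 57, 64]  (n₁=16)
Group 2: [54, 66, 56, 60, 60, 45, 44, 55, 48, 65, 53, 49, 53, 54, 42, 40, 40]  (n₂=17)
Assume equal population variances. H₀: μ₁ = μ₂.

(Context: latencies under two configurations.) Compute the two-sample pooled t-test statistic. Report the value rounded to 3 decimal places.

x̄₁=50.812, s₁=7.405, n₁=16
x̄₂=52.000, s₂=8.116, n₂=17
s_p² = [15·7.405² + 16·8.116²]/31 = 60.5302
SE = √(s_p²·(1/16+1/17)) = 2.7099
t = (50.812−52.000)/2.7099 = -0.4382
df = 31

test statistic = -0.438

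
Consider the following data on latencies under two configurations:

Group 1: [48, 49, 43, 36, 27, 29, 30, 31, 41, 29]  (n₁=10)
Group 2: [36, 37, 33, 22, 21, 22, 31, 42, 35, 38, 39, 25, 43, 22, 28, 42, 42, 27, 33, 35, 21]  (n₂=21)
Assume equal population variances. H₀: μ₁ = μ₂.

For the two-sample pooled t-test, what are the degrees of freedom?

df = n₁ + n₂ − 2 = 10 + 21 − 2 = 29

degrees of freedom = 29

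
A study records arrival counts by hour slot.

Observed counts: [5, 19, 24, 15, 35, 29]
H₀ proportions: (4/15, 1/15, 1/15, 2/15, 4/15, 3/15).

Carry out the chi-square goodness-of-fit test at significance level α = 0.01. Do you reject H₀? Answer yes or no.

n = 127; E_i = n·p_i = [33.87, 8.47, 8.47, 16.93, 33.87, 25.40]
χ² = (5−33.87)²/33.87 + (19−8.47)²/8.47 + (24−8.47)²/8.47 + (15−16.93)²/16.93 + (35−33.87)²/33.87 + (29−25.40)²/25.40 = 66.9764
df = 5
p-value (upper-tail) = 0.00000
At α=0.01: p < α → reject H₀

reject H₀: yes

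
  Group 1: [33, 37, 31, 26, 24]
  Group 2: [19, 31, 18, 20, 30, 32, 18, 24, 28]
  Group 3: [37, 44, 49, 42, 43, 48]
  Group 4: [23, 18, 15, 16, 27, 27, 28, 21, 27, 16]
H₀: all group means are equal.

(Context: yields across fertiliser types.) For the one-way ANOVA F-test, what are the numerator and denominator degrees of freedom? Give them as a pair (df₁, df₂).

degrees of freedom = [3, 26]

k = 4 groups, N = 30 total
df = (k−1, N−k) = (4−1, 30−4) = (3, 26)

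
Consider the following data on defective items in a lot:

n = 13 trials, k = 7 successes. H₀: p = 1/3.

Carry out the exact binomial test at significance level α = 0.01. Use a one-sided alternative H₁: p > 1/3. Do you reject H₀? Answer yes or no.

Exact binomial: n=13, k=7, p₀=1/3=0.3333
P(X≥7) from Σ C(n,i)·p₀^i·(1−p₀)^(n−i)
p-value (one-sided, H₁ greater) = 0.10354
At α=0.01: p ≥ α → fail to reject H₀

reject H₀: no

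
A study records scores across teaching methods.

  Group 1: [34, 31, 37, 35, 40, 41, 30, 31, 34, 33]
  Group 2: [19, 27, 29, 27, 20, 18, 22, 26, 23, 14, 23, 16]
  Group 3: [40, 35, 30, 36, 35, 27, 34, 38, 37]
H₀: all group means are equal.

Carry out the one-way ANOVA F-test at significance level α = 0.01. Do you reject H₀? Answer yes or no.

reject H₀: yes

Group means [34.60, 22.00, 34.67], grand mean 29.742
SSB = Σnᵢ(x̄ᵢ−x̄)² = 1173.535; SSW = ΣΣ(x−x̄ᵢ)² = 500.400
MSB = 1173.535/2 = 586.7677; MSW = 500.400/28 = 17.8714
F = MSB/MSW = 32.8327
df = (2, 28)
p-value (upper-tail) = 0.00000
At α=0.01: p < α → reject H₀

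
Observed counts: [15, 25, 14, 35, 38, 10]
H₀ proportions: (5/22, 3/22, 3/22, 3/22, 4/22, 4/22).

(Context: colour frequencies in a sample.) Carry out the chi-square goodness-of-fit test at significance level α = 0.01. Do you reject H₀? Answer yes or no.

reject H₀: yes

n = 137; E_i = n·p_i = [31.14, 18.68, 18.68, 18.68, 24.91, 24.91]
χ² = (15−31.14)²/31.14 + (25−18.68)²/18.68 + (14−18.68)²/18.68 + (35−18.68)²/18.68 + (38−24.91)²/24.91 + (10−24.91)²/24.91 = 41.7299
df = 5
p-value (upper-tail) = 0.00000
At α=0.01: p < α → reject H₀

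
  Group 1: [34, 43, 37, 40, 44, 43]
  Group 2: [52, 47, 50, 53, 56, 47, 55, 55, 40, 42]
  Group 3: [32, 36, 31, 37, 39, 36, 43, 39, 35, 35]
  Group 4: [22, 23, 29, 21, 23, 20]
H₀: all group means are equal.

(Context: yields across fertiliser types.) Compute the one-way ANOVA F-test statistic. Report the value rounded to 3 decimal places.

test statistic = 49.621

Group means [40.17, 49.70, 36.30, 23.00], grand mean 38.719
SSB = Σnᵢ(x̄ᵢ−x̄)² = 2759.435; SSW = ΣΣ(x−x̄ᵢ)² = 519.033
MSB = 2759.435/3 = 919.8118; MSW = 519.033/28 = 18.5369
F = MSB/MSW = 49.6206
df = (3, 28)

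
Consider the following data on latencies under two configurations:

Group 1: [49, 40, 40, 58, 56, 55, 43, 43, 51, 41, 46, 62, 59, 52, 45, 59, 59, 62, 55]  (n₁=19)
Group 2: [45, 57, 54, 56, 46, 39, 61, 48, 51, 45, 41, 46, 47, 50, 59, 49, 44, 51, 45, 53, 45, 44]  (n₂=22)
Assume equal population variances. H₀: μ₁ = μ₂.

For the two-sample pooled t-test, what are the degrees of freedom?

df = n₁ + n₂ − 2 = 19 + 22 − 2 = 39

degrees of freedom = 39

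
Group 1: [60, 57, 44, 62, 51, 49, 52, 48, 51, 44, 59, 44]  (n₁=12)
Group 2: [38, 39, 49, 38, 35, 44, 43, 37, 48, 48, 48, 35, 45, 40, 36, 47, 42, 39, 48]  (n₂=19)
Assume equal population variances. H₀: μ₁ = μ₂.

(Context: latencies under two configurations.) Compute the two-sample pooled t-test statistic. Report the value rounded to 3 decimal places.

test statistic = 4.718

x̄₁=51.750, s₁=6.440, n₁=12
x̄₂=42.053, s₂=4.972, n₂=19
s_p² = [11·6.440² + 18·4.972²]/29 = 31.0758
SE = √(s_p²·(1/12+1/19)) = 2.0555
t = (51.750−42.053)/2.0555 = 4.7177
df = 29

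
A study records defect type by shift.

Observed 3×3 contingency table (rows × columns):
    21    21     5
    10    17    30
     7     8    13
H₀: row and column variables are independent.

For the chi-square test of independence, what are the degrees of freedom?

df = (r−1)(c−1) = (3−1)·(3−1) = 4

degrees of freedom = 4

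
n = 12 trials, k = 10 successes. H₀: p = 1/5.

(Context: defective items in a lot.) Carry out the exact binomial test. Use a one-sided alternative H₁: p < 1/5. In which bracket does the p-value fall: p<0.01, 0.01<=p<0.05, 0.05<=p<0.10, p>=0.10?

p-value bracket: p>=0.10

Exact binomial: n=12, k=10, p₀=1/5=0.2000
P(X≤10) from Σ C(n,i)·p₀^i·(1−p₀)^(n−i)
p-value (one-sided, H₁ less) = 1.00000
→ bracket: p>=0.10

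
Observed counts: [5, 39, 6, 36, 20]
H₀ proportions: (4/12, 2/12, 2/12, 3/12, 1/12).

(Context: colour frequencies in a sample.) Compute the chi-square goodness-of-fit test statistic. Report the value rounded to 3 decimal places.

test statistic = 77.028

n = 106; E_i = n·p_i = [35.33, 17.67, 17.67, 26.50, 8.83]
χ² = (5−35.33)²/35.33 + (39−17.67)²/17.67 + (6−17.67)²/17.67 + (36−26.50)²/26.50 + (20−8.83)²/8.83 = 77.0283
df = 4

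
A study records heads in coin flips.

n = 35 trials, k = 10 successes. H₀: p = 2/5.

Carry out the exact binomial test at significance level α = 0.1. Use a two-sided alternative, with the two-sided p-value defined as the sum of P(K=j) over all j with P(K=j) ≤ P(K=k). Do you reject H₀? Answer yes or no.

Exact binomial: n=35, k=10, p₀=2/5=0.4000
P(X=j) = C(n,j)·p₀^j·(1−p₀)^(n−j); p = Σ P(X=j) over j with P(X=j) ≤ P(X=10)
p-value (two-sided) = 0.22657
At α=0.1: p ≥ α → fail to reject H₀

reject H₀: no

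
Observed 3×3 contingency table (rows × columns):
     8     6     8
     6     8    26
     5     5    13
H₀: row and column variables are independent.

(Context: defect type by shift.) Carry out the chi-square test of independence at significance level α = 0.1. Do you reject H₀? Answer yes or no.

reject H₀: no

Row totals [22, 40, 23], col totals [19, 19, 47], n=85
χ² = (8−4.92)²/4.92 + (6−4.92)²/4.92 + (8−12.16)²/12.16 + (6−8.94)²/8.94 + (8−8.94)²/8.94 + (26−22.12)²/22.12 + (5−5.14)²/5.14 + (5−5.14)²/5.14 + (13−12.72)²/12.72 = 5.3581
df = 4
p-value (upper-tail) = 0.25249
At α=0.1: p ≥ α → fail to reject H₀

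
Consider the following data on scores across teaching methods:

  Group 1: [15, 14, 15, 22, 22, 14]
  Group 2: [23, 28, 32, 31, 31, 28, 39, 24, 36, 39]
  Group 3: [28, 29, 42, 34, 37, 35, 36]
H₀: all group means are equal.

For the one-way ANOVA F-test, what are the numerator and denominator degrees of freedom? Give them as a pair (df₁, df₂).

degrees of freedom = [2, 20]

k = 3 groups, N = 23 total
df = (k−1, N−k) = (3−1, 23−3) = (2, 20)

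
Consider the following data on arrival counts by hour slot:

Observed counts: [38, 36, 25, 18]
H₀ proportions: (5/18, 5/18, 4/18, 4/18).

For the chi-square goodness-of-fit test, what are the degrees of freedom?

degrees of freedom = 3

df = k − 1 = 4 − 1 = 3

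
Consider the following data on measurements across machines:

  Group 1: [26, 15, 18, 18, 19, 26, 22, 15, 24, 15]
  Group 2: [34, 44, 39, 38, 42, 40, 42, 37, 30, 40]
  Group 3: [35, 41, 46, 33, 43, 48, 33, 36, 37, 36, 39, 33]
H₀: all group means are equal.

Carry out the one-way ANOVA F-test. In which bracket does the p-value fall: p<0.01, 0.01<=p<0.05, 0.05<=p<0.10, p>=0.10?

Group means [19.80, 38.60, 38.33], grand mean 32.625
SSB = Σnᵢ(x̄ᵢ−x̄)² = 2392.833; SSW = ΣΣ(x−x̄ᵢ)² = 620.667
MSB = 2392.833/2 = 1196.4167; MSW = 620.667/29 = 21.4023
F = MSB/MSW = 55.9013
df = (2, 29)
p-value (upper-tail) = 0.00000
→ bracket: p<0.01

p-value bracket: p<0.01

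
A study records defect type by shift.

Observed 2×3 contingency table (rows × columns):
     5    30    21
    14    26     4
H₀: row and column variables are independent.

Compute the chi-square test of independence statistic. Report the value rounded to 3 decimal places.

test statistic = 14.883

Row totals [56, 44], col totals [19, 56, 25], n=100
χ² = (5−10.64)²/10.64 + (30−31.36)²/31.36 + (21−14.00)²/14.00 + (14−8.36)²/8.36 + (26−24.64)²/24.64 + (4−11.00)²/11.00 = 14.8832
df = 2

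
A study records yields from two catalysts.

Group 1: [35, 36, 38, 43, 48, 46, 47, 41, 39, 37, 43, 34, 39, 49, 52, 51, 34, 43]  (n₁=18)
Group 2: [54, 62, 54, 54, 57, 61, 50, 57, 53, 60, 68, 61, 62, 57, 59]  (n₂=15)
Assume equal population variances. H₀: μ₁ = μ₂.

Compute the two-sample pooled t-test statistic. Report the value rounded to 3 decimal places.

test statistic = -8.594

x̄₁=41.944, s₁=5.856, n₁=18
x̄₂=57.933, s₂=4.590, n₂=15
s_p² = [17·5.856² + 14·4.590²]/31 = 28.3186
SE = √(s_p²·(1/18+1/15)) = 1.8604
t = (41.944−57.933)/1.8604 = -8.5942
df = 31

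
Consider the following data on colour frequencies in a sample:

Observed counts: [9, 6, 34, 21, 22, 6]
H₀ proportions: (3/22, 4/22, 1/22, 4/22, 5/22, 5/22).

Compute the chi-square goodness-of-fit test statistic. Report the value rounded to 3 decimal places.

n = 98; E_i = n·p_i = [13.36, 17.82, 4.45, 17.82, 22.27, 22.27]
χ² = (9−13.36)²/13.36 + (6−17.82)²/17.82 + (34−4.45)²/4.45 + (21−17.82)²/17.82 + (22−22.27)²/22.27 + (6−22.27)²/22.27 = 217.6888
df = 5

test statistic = 217.689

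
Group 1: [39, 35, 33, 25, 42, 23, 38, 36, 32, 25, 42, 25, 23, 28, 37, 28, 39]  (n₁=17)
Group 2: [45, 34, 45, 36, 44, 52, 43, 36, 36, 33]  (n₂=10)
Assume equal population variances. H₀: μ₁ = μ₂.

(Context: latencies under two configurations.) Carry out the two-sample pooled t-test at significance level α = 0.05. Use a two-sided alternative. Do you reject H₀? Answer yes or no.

x̄₁=32.353, s₁=6.726, n₁=17
x̄₂=40.400, s₂=6.240, n₂=10
s_p² = [16·6.726² + 9·6.240²]/25 = 42.9713
SE = √(s_p²·(1/17+1/10)) = 2.6124
t = (32.353−40.400)/2.6124 = -3.0803
df = 25
p-value (two-sided) = 0.00497
At α=0.05: p < α → reject H₀

reject H₀: yes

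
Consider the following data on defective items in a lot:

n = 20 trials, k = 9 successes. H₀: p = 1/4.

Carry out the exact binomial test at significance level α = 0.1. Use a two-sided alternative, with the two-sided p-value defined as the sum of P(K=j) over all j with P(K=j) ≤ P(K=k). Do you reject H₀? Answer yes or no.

reject H₀: yes

Exact binomial: n=20, k=9, p₀=1/4=0.2500
P(X=j) = C(n,j)·p₀^j·(1−p₀)^(n−j); p = Σ P(X=j) over j with P(X=j) ≤ P(X=9)
p-value (two-sided) = 0.06524
At α=0.1: p < α → reject H₀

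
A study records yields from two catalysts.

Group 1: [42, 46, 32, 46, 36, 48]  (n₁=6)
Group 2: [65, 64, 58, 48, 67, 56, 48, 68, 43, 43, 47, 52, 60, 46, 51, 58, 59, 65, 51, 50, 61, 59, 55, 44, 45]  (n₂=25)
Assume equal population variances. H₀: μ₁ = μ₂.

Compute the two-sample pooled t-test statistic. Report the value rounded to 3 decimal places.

test statistic = -3.670

x̄₁=41.667, s₁=6.377, n₁=6
x̄₂=54.520, s₂=7.954, n₂=25
s_p² = [5·6.377² + 24·7.954²]/29 = 59.3646
SE = √(s_p²·(1/6+1/25)) = 3.5027
t = (41.667−54.520)/3.5027 = -3.6696
df = 29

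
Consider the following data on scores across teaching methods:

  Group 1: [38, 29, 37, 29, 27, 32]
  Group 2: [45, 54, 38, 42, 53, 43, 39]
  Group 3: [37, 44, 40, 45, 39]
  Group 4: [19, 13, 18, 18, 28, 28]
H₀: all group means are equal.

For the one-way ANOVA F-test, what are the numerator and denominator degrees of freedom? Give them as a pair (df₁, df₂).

degrees of freedom = [3, 20]

k = 4 groups, N = 24 total
df = (k−1, N−k) = (4−1, 24−4) = (3, 20)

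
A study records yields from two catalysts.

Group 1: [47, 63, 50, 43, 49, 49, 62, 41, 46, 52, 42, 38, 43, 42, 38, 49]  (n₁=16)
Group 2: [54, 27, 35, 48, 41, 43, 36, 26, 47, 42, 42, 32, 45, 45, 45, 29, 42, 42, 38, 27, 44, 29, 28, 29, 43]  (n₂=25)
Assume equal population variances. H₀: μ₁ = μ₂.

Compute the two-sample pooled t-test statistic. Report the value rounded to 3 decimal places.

test statistic = 3.545

x̄₁=47.125, s₁=7.338, n₁=16
x̄₂=38.360, s₂=7.952, n₂=25
s_p² = [15·7.338² + 24·7.952²]/39 = 59.6285
SE = √(s_p²·(1/16+1/25)) = 2.4722
t = (47.125−38.360)/2.4722 = 3.5454
df = 39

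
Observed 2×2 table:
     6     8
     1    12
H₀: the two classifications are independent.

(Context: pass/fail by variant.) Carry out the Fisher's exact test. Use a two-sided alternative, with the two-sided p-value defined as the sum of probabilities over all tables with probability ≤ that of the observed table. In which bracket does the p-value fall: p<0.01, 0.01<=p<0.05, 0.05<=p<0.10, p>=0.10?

Margins: r₁=14, r₂=13, c₁=7, c₂=20, n=27
p_obs = C(14,6)·C(13,1)/C(27,7); sum pmf over tables with pmf ≤ p_obs
p-value (two-sided) = 0.07681
→ bracket: 0.05<=p<0.10

p-value bracket: 0.05<=p<0.10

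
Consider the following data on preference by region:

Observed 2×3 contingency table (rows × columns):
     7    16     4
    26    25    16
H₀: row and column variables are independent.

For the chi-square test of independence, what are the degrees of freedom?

degrees of freedom = 2

df = (r−1)(c−1) = (2−1)·(3−1) = 2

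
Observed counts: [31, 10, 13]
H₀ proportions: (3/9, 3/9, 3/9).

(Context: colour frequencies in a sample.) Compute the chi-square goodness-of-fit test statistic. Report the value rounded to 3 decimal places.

n = 54; E_i = n·p_i = [18.00, 18.00, 18.00]
χ² = (31−18.00)²/18.00 + (10−18.00)²/18.00 + (13−18.00)²/18.00 = 14.3333
df = 2

test statistic = 14.333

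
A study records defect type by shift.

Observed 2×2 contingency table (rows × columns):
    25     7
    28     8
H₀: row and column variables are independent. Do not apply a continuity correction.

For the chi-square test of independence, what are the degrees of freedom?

degrees of freedom = 1

df = (r−1)(c−1) = (2−1)·(2−1) = 1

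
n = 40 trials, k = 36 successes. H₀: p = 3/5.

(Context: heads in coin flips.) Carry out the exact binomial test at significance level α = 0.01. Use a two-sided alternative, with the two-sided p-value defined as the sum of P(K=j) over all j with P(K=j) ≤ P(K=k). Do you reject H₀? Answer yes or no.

reject H₀: yes

Exact binomial: n=40, k=36, p₀=3/5=0.6000
P(X=j) = C(n,j)·p₀^j·(1−p₀)^(n−j); p = Σ P(X=j) over j with P(X=j) ≤ P(X=36)
p-value (two-sided) = 0.00004
At α=0.01: p < α → reject H₀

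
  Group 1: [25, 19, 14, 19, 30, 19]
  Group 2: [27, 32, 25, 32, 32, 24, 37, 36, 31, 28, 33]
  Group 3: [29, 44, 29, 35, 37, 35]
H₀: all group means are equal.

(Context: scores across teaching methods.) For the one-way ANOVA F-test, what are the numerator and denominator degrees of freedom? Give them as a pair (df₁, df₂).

degrees of freedom = [2, 20]

k = 3 groups, N = 23 total
df = (k−1, N−k) = (3−1, 23−3) = (2, 20)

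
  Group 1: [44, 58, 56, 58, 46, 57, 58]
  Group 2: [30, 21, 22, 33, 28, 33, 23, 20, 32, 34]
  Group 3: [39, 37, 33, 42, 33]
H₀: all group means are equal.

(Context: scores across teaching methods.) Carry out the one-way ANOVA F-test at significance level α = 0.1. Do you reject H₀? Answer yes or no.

Group means [53.86, 27.60, 36.80], grand mean 38.045
SSB = Σnᵢ(x̄ᵢ−x̄)² = 2848.897; SSW = ΣΣ(x−x̄ᵢ)² = 564.057
MSB = 2848.897/2 = 1424.4487; MSW = 564.057/19 = 29.6872
F = MSB/MSW = 47.9819
df = (2, 19)
p-value (upper-tail) = 0.00000
At α=0.1: p < α → reject H₀

reject H₀: yes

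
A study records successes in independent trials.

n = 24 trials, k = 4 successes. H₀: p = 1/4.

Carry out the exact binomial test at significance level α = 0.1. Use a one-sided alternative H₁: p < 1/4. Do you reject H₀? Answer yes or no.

reject H₀: no

Exact binomial: n=24, k=4, p₀=1/4=0.2500
P(X≤4) from Σ C(n,i)·p₀^i·(1−p₀)^(n−i)
p-value (one-sided, H₁ less) = 0.24665
At α=0.1: p ≥ α → fail to reject H₀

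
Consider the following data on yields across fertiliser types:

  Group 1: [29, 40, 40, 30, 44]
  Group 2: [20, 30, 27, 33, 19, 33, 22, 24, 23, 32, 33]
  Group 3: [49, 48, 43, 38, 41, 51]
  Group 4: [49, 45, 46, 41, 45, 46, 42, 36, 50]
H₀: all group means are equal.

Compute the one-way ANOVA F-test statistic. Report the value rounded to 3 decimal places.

test statistic = 23.716

Group means [36.60, 26.91, 45.00, 44.44], grand mean 37.065
SSB = Σnᵢ(x̄ᵢ−x̄)² = 2003.540; SSW = ΣΣ(x−x̄ᵢ)² = 760.331
MSB = 2003.540/3 = 667.8466; MSW = 760.331/27 = 28.1604
F = MSB/MSW = 23.7158
df = (3, 27)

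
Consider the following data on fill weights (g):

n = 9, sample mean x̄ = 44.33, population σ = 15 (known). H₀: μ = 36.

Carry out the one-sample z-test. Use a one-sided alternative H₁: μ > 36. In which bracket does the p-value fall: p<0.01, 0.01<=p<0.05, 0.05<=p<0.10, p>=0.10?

SE = σ/√n = 15/√9 = 5.0000
z = (x̄−μ₀)/SE = (44.33−36)/5.0000 = 1.6660
p-value (one-sided, H₁ greater) = 0.04786
→ bracket: 0.01<=p<0.05

p-value bracket: 0.01<=p<0.05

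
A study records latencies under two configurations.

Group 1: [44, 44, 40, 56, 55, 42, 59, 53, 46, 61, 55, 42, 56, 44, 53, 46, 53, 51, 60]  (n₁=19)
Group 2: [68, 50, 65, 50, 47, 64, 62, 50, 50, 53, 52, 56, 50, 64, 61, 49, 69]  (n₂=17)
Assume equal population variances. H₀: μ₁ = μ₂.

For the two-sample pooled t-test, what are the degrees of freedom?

df = n₁ + n₂ − 2 = 19 + 17 − 2 = 34

degrees of freedom = 34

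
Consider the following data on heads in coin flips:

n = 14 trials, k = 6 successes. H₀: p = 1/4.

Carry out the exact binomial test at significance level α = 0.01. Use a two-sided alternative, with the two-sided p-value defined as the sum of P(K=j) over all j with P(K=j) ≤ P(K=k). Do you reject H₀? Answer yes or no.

reject H₀: no

Exact binomial: n=14, k=6, p₀=1/4=0.2500
P(X=j) = C(n,j)·p₀^j·(1−p₀)^(n−j); p = Σ P(X=j) over j with P(X=j) ≤ P(X=6)
p-value (two-sided) = 0.12949
At α=0.01: p ≥ α → fail to reject H₀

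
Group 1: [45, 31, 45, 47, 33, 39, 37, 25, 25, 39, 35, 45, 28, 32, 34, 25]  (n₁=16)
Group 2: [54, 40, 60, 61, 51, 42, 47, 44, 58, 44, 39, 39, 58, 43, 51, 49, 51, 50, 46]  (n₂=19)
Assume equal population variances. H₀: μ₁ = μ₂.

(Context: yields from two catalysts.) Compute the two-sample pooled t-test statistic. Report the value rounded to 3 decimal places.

test statistic = -5.453

x̄₁=35.312, s₁=7.561, n₁=16
x̄₂=48.789, s₂=7.044, n₂=19
s_p² = [15·7.561² + 18·7.044²]/33 = 53.0483
SE = √(s_p²·(1/16+1/19)) = 2.4713
t = (35.312−48.789)/2.4713 = -5.4533
df = 33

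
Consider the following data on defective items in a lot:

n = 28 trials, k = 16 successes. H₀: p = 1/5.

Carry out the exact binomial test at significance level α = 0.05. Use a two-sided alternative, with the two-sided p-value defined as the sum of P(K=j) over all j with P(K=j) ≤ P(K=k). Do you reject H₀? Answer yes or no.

Exact binomial: n=28, k=16, p₀=1/5=0.2000
P(X=j) = C(n,j)·p₀^j·(1−p₀)^(n−j); p = Σ P(X=j) over j with P(X=j) ≤ P(X=16)
p-value (two-sided) = 0.00002
At α=0.05: p < α → reject H₀

reject H₀: yes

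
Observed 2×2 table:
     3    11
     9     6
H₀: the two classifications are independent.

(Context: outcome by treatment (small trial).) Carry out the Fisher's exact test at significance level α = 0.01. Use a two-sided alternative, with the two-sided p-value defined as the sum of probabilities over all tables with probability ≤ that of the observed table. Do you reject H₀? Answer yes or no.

reject H₀: no

Margins: r₁=14, r₂=15, c₁=12, c₂=17, n=29
p_obs = C(14,3)·C(15,9)/C(29,12); sum pmf over tables with pmf ≤ p_obs
p-value (two-sided) = 0.06043
At α=0.01: p ≥ α → fail to reject H₀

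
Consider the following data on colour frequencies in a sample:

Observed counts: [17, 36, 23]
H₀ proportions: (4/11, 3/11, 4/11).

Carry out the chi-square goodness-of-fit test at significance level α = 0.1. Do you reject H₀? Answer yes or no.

n = 76; E_i = n·p_i = [27.64, 20.73, 27.64]
χ² = (17−27.64)²/27.64 + (36−20.73)²/20.73 + (23−27.64)²/27.64 = 16.1250
df = 2
p-value (upper-tail) = 0.00032
At α=0.1: p < α → reject H₀

reject H₀: yes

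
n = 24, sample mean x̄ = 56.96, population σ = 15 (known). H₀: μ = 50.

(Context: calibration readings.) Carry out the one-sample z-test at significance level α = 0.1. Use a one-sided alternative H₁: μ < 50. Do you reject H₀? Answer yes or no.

SE = σ/√n = 15/√24 = 3.0619
z = (x̄−μ₀)/SE = (56.96−50)/3.0619 = 2.2731
p-value (one-sided, H₁ less) = 0.98849
At α=0.1: p ≥ α → fail to reject H₀

reject H₀: no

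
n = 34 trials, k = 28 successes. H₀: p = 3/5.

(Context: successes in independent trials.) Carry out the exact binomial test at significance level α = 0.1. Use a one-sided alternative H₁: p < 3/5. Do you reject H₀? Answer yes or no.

reject H₀: no

Exact binomial: n=34, k=28, p₀=3/5=0.6000
P(X≤28) from Σ C(n,i)·p₀^i·(1−p₀)^(n−i)
p-value (one-sided, H₁ less) = 0.99863
At α=0.1: p ≥ α → fail to reject H₀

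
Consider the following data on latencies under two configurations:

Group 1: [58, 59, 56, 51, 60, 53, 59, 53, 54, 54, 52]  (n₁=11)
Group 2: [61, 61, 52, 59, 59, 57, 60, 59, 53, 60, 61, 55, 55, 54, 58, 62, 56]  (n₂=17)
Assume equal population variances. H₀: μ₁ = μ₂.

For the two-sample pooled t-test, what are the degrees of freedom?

degrees of freedom = 26

df = n₁ + n₂ − 2 = 11 + 17 − 2 = 26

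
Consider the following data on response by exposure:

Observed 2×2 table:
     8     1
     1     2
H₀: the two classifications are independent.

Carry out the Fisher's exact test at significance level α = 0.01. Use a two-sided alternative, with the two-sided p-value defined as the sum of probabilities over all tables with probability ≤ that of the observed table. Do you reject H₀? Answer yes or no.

Margins: r₁=9, r₂=3, c₁=9, c₂=3, n=12
p_obs = C(9,8)·C(3,1)/C(12,9); sum pmf over tables with pmf ≤ p_obs
p-value (two-sided) = 0.12727
At α=0.01: p ≥ α → fail to reject H₀

reject H₀: no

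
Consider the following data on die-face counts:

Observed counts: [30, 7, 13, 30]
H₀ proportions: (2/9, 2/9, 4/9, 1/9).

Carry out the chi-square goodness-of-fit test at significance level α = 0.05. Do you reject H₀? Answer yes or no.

reject H₀: yes

n = 80; E_i = n·p_i = [17.78, 17.78, 35.56, 8.89]
χ² = (30−17.78)²/17.78 + (7−17.78)²/17.78 + (13−35.56)²/35.56 + (30−8.89)²/8.89 = 79.3844
df = 3
p-value (upper-tail) = 0.00000
At α=0.05: p < α → reject H₀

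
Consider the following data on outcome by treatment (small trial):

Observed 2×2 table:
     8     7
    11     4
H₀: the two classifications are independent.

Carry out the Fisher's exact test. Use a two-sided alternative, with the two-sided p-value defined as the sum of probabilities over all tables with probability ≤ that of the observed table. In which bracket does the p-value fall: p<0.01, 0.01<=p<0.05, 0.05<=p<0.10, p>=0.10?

Margins: r₁=15, r₂=15, c₁=19, c₂=11, n=30
p_obs = C(15,8)·C(15,11)/C(30,19); sum pmf over tables with pmf ≤ p_obs
p-value (two-sided) = 0.44973
→ bracket: p>=0.10

p-value bracket: p>=0.10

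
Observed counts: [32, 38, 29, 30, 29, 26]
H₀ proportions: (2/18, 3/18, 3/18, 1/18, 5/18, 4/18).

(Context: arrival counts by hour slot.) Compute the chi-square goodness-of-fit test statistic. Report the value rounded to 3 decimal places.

n = 184; E_i = n·p_i = [20.44, 30.67, 30.67, 10.22, 51.11, 40.89]
χ² = (32−20.44)²/20.44 + (38−30.67)²/30.67 + (29−30.67)²/30.67 + (30−10.22)²/10.22 + (29−51.11)²/51.11 + (26−40.89)²/40.89 = 61.6283
df = 5

test statistic = 61.628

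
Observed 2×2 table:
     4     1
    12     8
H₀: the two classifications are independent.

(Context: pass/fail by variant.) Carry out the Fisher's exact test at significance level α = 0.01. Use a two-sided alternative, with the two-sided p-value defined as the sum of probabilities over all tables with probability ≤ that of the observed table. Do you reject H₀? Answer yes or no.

Margins: r₁=5, r₂=20, c₁=16, c₂=9, n=25
p_obs = C(5,4)·C(20,12)/C(25,16); sum pmf over tables with pmf ≤ p_obs
p-value (two-sided) = 0.62055
At α=0.01: p ≥ α → fail to reject H₀

reject H₀: no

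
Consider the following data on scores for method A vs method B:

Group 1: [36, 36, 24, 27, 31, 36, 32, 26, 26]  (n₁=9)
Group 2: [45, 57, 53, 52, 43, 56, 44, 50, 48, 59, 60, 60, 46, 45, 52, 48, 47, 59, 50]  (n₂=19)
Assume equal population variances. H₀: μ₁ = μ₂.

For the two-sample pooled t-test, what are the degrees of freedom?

degrees of freedom = 26

df = n₁ + n₂ − 2 = 9 + 19 − 2 = 26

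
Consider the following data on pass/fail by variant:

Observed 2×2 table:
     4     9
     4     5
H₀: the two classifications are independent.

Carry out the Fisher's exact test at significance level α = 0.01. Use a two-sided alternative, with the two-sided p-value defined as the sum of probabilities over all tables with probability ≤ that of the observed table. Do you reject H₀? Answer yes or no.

reject H₀: no

Margins: r₁=13, r₂=9, c₁=8, c₂=14, n=22
p_obs = C(13,4)·C(9,4)/C(22,8); sum pmf over tables with pmf ≤ p_obs
p-value (two-sided) = 0.66192
At α=0.01: p ≥ α → fail to reject H₀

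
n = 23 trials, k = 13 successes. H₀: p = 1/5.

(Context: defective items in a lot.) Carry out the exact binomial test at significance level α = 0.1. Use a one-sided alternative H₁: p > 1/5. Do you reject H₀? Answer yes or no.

Exact binomial: n=23, k=13, p₀=1/5=0.2000
P(X≥13) from Σ C(n,i)·p₀^i·(1−p₀)^(n−i)
p-value (one-sided, H₁ greater) = 0.00012
At α=0.1: p < α → reject H₀

reject H₀: yes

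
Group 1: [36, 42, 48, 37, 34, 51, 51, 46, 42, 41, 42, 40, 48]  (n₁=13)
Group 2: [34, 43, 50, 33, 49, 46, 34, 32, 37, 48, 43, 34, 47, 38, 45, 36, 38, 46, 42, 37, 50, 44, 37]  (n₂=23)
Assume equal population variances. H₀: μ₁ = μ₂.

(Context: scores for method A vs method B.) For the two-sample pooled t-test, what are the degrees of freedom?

df = n₁ + n₂ − 2 = 13 + 23 − 2 = 34

degrees of freedom = 34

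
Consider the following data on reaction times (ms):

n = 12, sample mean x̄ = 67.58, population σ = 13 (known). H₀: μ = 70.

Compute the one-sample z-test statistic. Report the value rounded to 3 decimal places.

test statistic = -0.645

SE = σ/√n = 13/√12 = 3.7528
z = (x̄−μ₀)/SE = (67.58−70)/3.7528 = -0.6449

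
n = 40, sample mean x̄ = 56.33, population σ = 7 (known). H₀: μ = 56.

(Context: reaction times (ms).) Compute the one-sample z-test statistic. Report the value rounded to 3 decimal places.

SE = σ/√n = 7/√40 = 1.1068
z = (x̄−μ₀)/SE = (56.33−56)/1.1068 = 0.2982

test statistic = 0.298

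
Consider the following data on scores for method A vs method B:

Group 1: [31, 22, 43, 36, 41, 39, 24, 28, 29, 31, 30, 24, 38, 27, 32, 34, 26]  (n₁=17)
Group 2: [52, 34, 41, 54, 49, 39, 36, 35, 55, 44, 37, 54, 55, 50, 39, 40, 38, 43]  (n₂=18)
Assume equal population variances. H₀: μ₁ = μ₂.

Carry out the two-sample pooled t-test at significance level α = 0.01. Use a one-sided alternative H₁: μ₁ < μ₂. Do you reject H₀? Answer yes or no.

reject H₀: yes

x̄₁=31.471, s₁=6.236, n₁=17
x̄₂=44.167, s₂=7.563, n₂=18
s_p² = [16·6.236² + 17·7.563²]/33 = 48.3253
SE = √(s_p²·(1/17+1/18)) = 2.3510
t = (31.471−44.167)/2.3510 = -5.4002
df = 33
p-value (one-sided, H₁ less) = 0.00000
At α=0.01: p < α → reject H₀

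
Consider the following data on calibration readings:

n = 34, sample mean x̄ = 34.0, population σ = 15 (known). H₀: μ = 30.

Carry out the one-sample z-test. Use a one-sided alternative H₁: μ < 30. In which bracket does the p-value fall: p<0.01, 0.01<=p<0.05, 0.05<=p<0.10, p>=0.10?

p-value bracket: p>=0.10

SE = σ/√n = 15/√34 = 2.5725
z = (x̄−μ₀)/SE = (34.0−30)/2.5725 = 1.5549
p-value (one-sided, H₁ less) = 0.94002
→ bracket: p>=0.10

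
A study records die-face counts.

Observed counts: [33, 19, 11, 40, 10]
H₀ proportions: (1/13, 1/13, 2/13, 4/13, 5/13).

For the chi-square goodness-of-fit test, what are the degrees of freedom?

degrees of freedom = 4

df = k − 1 = 5 − 1 = 4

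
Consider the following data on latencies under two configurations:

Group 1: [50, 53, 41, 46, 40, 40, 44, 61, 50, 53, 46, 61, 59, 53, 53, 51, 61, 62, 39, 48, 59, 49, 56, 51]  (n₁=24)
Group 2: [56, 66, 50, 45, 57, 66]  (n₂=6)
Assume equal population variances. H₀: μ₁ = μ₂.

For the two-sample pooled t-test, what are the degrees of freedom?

df = n₁ + n₂ − 2 = 24 + 6 − 2 = 28

degrees of freedom = 28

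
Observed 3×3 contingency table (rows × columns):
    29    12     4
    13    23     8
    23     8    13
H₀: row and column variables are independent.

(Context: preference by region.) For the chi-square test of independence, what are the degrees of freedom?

df = (r−1)(c−1) = (3−1)·(3−1) = 4

degrees of freedom = 4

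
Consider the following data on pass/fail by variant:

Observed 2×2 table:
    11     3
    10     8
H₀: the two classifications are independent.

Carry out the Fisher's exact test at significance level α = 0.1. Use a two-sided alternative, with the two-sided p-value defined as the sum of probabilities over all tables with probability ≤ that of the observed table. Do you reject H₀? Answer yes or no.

Margins: r₁=14, r₂=18, c₁=21, c₂=11, n=32
p_obs = C(14,11)·C(18,10)/C(32,21); sum pmf over tables with pmf ≤ p_obs
p-value (two-sided) = 0.26564
At α=0.1: p ≥ α → fail to reject H₀

reject H₀: no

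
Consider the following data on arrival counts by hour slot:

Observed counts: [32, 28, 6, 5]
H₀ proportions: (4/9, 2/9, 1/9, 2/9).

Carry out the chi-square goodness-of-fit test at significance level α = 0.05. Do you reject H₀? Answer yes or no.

n = 71; E_i = n·p_i = [31.56, 15.78, 7.89, 15.78]
χ² = (32−31.56)²/31.56 + (28−15.78)²/15.78 + (6−7.89)²/7.89 + (5−15.78)²/15.78 = 17.2887
df = 3
p-value (upper-tail) = 0.00062
At α=0.05: p < α → reject H₀

reject H₀: yes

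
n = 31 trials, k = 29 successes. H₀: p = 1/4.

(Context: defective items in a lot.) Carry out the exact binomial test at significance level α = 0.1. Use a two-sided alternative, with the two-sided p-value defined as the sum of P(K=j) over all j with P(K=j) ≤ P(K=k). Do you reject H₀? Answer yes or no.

Exact binomial: n=31, k=29, p₀=1/4=0.2500
P(X=j) = C(n,j)·p₀^j·(1−p₀)^(n−j); p = Σ P(X=j) over j with P(X=j) ≤ P(X=29)
p-value (two-sided) = 0.00000
At α=0.1: p < α → reject H₀

reject H₀: yes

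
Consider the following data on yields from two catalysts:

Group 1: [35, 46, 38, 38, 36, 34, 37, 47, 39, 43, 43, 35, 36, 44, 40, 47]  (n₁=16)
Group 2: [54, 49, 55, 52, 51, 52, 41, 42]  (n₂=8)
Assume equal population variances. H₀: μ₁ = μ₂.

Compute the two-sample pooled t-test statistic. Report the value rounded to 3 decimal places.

test statistic = -4.673

x̄₁=39.875, s₁=4.500, n₁=16
x̄₂=49.500, s₂=5.264, n₂=8
s_p² = [15·4.500² + 7·5.264²]/22 = 22.6250
SE = √(s_p²·(1/16+1/8)) = 2.0597
t = (39.875−49.500)/2.0597 = -4.6731
df = 22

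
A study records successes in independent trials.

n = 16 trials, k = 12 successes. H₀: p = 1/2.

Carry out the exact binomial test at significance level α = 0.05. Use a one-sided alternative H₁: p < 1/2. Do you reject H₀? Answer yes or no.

Exact binomial: n=16, k=12, p₀=1/2=0.5000
P(X≤12) from Σ C(n,i)·p₀^i·(1−p₀)^(n−i)
p-value (one-sided, H₁ less) = 0.98936
At α=0.05: p ≥ α → fail to reject H₀

reject H₀: no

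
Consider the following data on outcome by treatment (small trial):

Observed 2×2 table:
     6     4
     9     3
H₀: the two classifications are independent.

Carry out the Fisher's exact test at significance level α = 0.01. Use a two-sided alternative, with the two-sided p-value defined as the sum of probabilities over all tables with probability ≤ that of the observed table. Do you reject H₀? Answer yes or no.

reject H₀: no

Margins: r₁=10, r₂=12, c₁=15, c₂=7, n=22
p_obs = C(10,6)·C(12,9)/C(22,15); sum pmf over tables with pmf ≤ p_obs
p-value (two-sided) = 0.65170
At α=0.01: p ≥ α → fail to reject H₀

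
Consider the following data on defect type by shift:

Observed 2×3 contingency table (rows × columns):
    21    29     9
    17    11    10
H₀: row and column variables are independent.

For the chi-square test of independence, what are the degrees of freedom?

df = (r−1)(c−1) = (2−1)·(3−1) = 2

degrees of freedom = 2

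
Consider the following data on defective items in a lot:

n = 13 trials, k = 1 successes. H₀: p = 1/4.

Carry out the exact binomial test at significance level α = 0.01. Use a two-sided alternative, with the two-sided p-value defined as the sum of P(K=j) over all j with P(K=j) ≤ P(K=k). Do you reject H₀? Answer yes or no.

Exact binomial: n=13, k=1, p₀=1/4=0.2500
P(X=j) = C(n,j)·p₀^j·(1−p₀)^(n−j); p = Σ P(X=j) over j with P(X=j) ≤ P(X=1)
p-value (two-sided) = 0.20692
At α=0.01: p ≥ α → fail to reject H₀

reject H₀: no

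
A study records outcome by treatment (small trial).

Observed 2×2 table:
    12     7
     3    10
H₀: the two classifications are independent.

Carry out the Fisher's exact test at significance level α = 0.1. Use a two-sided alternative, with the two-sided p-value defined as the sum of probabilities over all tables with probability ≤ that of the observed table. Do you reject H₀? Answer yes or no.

Margins: r₁=19, r₂=13, c₁=15, c₂=17, n=32
p_obs = C(19,12)·C(13,3)/C(32,15); sum pmf over tables with pmf ≤ p_obs
p-value (two-sided) = 0.03592
At α=0.1: p < α → reject H₀

reject H₀: yes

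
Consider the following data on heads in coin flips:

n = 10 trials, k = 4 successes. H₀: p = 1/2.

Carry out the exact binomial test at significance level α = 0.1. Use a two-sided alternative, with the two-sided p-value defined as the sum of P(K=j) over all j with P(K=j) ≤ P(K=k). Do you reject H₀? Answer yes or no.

Exact binomial: n=10, k=4, p₀=1/2=0.5000
P(X=j) = C(n,j)·p₀^j·(1−p₀)^(n−j); p = Σ P(X=j) over j with P(X=j) ≤ P(X=4)
p-value (two-sided) = 0.75391
At α=0.1: p ≥ α → fail to reject H₀

reject H₀: no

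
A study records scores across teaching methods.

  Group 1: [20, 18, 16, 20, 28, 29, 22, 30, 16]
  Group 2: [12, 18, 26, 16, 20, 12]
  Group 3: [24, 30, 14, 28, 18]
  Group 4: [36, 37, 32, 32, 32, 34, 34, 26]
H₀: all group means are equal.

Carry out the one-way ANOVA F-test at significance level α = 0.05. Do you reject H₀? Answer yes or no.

reject H₀: yes

Group means [22.11, 17.33, 22.80, 32.88], grand mean 24.286
SSB = Σnᵢ(x̄ᵢ−x̄)² = 933.817; SSW = ΣΣ(x−x̄ᵢ)² = 645.897
MSB = 933.817/3 = 311.2724; MSW = 645.897/24 = 26.9124
F = MSB/MSW = 11.5661
df = (3, 24)
p-value (upper-tail) = 0.00007
At α=0.05: p < α → reject H₀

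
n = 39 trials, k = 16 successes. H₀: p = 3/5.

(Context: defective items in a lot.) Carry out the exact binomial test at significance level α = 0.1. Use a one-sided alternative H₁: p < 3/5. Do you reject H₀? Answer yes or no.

Exact binomial: n=39, k=16, p₀=3/5=0.6000
P(X≤16) from Σ C(n,i)·p₀^i·(1−p₀)^(n−i)
p-value (one-sided, H₁ less) = 0.01283
At α=0.1: p < α → reject H₀

reject H₀: yes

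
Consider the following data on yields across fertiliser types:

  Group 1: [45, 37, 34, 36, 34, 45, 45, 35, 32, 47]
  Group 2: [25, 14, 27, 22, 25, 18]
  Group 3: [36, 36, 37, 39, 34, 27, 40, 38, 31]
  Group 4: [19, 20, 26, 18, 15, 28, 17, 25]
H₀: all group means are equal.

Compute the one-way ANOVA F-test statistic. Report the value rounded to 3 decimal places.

test statistic = 28.471

Group means [39.00, 21.83, 35.33, 21.00], grand mean 30.515
SSB = Σnᵢ(x̄ᵢ−x̄)² = 2105.409; SSW = ΣΣ(x−x̄ᵢ)² = 714.833
MSB = 2105.409/3 = 701.8030; MSW = 714.833/29 = 24.6494
F = MSB/MSW = 28.4714
df = (3, 29)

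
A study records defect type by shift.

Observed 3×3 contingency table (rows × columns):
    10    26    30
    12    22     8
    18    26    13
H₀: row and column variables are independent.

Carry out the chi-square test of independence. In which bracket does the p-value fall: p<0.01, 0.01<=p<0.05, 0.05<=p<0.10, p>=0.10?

Row totals [66, 42, 57], col totals [40, 74, 51], n=165
χ² = (10−16.00)²/16.00 + (26−29.60)²/29.60 + (30−20.40)²/20.40 + (12−10.18)²/10.18 + (22−18.84)²/18.84 + (8−12.98)²/12.98 + (18−13.82)²/13.82 + (26−25.56)²/25.56 + (13−17.62)²/17.62 = 12.4568
df = 4
p-value (upper-tail) = 0.01426
→ bracket: 0.01<=p<0.05

p-value bracket: 0.01<=p<0.05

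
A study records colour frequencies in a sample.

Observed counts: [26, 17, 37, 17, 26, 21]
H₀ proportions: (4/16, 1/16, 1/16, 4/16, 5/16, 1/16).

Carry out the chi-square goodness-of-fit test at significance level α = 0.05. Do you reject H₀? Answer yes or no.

n = 144; E_i = n·p_i = [36.00, 9.00, 9.00, 36.00, 45.00, 9.00]
χ² = (26−36.00)²/36.00 + (17−9.00)²/9.00 + (37−9.00)²/9.00 + (17−36.00)²/36.00 + (26−45.00)²/45.00 + (21−9.00)²/9.00 = 131.0500
df = 5
p-value (upper-tail) = 0.00000
At α=0.05: p < α → reject H₀

reject H₀: yes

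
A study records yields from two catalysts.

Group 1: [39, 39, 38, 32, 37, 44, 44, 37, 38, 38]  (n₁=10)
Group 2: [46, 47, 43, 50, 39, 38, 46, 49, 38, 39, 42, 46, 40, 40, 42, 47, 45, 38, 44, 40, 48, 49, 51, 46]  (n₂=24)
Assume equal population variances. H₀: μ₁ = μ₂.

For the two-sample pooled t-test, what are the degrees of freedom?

degrees of freedom = 32

df = n₁ + n₂ − 2 = 10 + 24 − 2 = 32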